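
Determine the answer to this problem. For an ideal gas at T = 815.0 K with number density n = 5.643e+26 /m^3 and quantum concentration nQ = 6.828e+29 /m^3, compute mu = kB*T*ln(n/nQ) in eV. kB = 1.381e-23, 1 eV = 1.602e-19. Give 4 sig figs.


Step 1: n/nQ = 5.643e+26/6.828e+29 = 0.0008264
Step 2: ln(n/nQ) = -7.098
Step 3: mu = kB*T*ln(n/nQ) = 1.126e-20*-7.098 = -7.989e-20 J
Step 4: Convert to eV: -7.989e-20/1.602e-19 = -0.4987 eV

-0.4987


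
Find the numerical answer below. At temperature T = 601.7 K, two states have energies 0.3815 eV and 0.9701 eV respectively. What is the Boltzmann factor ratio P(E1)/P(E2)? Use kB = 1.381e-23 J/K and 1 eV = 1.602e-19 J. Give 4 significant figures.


Step 1: Compute energy difference dE = E1 - E2 = 0.3815 - 0.9701 = -0.5886 eV
Step 2: Convert to Joules: dE_J = -0.5886 * 1.602e-19 = -9.429e-20 J
Step 3: Compute exponent = -dE_J / (kB * T) = -(-9.429e-20) / (1.381e-23 * 601.7) = 11.35
Step 4: P(E1)/P(E2) = exp(11.35) = 8.477e+04

8.477e+04


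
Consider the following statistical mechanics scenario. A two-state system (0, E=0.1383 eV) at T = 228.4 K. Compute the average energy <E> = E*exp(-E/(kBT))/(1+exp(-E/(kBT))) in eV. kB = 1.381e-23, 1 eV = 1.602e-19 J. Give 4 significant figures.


Step 1: beta*E = 0.1383*1.602e-19/(1.381e-23*228.4) = 7.024
Step 2: exp(-beta*E) = 0.0008901
Step 3: <E> = 0.1383*0.0008901/(1+0.0008901) = 0.000123 eV

0.000123


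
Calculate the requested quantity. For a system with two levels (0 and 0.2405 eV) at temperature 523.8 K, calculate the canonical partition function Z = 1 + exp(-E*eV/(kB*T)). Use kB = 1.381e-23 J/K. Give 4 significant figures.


Step 1: Compute beta*E = E*eV/(kB*T) = 0.2405*1.602e-19/(1.381e-23*523.8) = 5.326
Step 2: exp(-beta*E) = exp(-5.326) = 0.004862
Step 3: Z = 1 + 0.004862 = 1.005

1.005


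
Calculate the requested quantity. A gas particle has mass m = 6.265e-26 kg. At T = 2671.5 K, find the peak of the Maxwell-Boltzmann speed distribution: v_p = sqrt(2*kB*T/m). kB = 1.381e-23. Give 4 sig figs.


Step 1: Numerator = 2*kB*T = 2*1.381e-23*2671.5 = 7.379e-20
Step 2: Ratio = 7.379e-20 / 6.265e-26 = 1.178e+06
Step 3: v_p = sqrt(1.178e+06) = 1085 m/s

1085


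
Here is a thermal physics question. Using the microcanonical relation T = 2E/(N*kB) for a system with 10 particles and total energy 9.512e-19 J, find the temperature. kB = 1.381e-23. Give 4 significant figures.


Step 1: Numerator = 2*E = 2*9.512e-19 = 1.902e-18 J
Step 2: Denominator = N*kB = 10*1.381e-23 = 1.381e-22
Step 3: T = 1.902e-18 / 1.381e-22 = 1.378e+04 K

1.378e+04


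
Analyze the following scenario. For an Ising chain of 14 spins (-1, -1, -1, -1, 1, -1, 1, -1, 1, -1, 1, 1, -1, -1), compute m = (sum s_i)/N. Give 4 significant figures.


Step 1: Count up spins (+1): 5, down spins (-1): 9
Step 2: Total magnetization M = 5 - 9 = -4
Step 3: m = M/N = -4/14 = -0.2857

-0.2857


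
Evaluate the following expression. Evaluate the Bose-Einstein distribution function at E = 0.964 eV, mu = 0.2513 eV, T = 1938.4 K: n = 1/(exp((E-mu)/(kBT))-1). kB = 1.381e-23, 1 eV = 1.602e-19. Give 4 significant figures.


Step 1: (E - mu) = 0.7127 eV
Step 2: x = (E-mu)*eV/(kB*T) = 0.7127*1.602e-19/(1.381e-23*1938.4) = 4.265
Step 3: exp(x) = 71.17
Step 4: n = 1/(exp(x)-1) = 0.01425

0.01425


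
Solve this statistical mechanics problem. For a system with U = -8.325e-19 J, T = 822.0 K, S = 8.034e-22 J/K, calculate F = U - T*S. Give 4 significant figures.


Step 1: T*S = 822.0 * 8.034e-22 = 6.604e-19 J
Step 2: F = U - T*S = -8.325e-19 - 6.604e-19
Step 3: F = -1.493e-18 J

-1.493e-18


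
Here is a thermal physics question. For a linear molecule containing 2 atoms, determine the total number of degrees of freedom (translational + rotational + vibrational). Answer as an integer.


Step 1: Translational DOF = 3
Step 2: Rotational DOF (linear) = 2
Step 3: Vibrational DOF = 3*2 - 5 = 1
Step 4: Total = 3 + 2 + 1 = 6

6


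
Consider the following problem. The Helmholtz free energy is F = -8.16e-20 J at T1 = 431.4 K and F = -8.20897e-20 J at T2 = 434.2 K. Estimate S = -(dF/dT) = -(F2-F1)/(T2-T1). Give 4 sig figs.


Step 1: dF = F2 - F1 = -8.20897e-20 - (-8.16e-20) = -4.897e-22 J
Step 2: dT = T2 - T1 = 434.2 - 431.4 = 2.8 K
Step 3: S = -dF/dT = -(-4.897e-22)/2.8 = 1.749e-22 J/K

1.749e-22


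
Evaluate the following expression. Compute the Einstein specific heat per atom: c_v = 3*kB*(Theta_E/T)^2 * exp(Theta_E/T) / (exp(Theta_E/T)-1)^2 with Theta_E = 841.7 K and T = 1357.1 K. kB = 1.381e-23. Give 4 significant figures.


Step 1: x = Theta_E/T = 841.7/1357.1 = 0.6202
Step 2: x^2 = 0.3847
Step 3: exp(x) = 1.859
Step 4: c_v = 3*1.381e-23*0.3847*1.859/(1.859-1)^2 = 4.013e-23

4.013e-23


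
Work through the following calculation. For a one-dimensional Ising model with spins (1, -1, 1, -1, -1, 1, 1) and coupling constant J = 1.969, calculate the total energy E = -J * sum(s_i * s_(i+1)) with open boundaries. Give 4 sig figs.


Step 1: Nearest-neighbor products: -1, -1, -1, 1, -1, 1
Step 2: Sum of products = -2
Step 3: E = -1.969 * -2 = 3.938

3.938


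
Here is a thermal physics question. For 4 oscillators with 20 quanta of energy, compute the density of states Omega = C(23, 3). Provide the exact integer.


Step 1: Use binomial coefficient C(23, 3)
Step 2: Numerator = 23! / 20!
Step 3: Denominator = 3!
Step 4: Omega = 1771

1771


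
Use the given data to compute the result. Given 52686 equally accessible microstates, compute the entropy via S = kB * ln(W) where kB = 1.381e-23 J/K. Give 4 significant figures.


Step 1: ln(W) = ln(52686) = 10.87
Step 2: S = kB * ln(W) = 1.381e-23 * 10.87
Step 3: S = 1.501e-22 J/K

1.501e-22


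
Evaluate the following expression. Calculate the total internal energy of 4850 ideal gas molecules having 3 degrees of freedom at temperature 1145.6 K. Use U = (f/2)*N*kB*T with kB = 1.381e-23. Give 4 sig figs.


Step 1: f/2 = 3/2 = 1.5
Step 2: N*kB*T = 4850*1.381e-23*1145.6 = 7.673e-17
Step 3: U = 1.5 * 7.673e-17 = 1.151e-16 J

1.151e-16


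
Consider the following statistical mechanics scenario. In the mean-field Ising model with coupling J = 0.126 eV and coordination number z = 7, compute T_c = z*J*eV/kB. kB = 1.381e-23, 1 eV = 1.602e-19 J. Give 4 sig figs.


Step 1: z*J = 7*0.126 = 0.882 eV
Step 2: Convert to Joules: 0.882*1.602e-19 = 1.413e-19 J
Step 3: T_c = 1.413e-19 / 1.381e-23 = 1.023e+04 K

1.023e+04


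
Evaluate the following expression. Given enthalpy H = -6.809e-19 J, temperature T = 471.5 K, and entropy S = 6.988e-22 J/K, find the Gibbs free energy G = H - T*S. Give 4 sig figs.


Step 1: T*S = 471.5 * 6.988e-22 = 3.295e-19 J
Step 2: G = H - T*S = -6.809e-19 - 3.295e-19
Step 3: G = -1.01e-18 J

-1.01e-18


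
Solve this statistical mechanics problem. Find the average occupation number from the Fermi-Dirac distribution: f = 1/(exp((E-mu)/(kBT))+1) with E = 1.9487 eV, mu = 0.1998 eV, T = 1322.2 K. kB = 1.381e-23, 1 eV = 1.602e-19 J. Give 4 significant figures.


Step 1: (E - mu) = 1.9487 - 0.1998 = 1.749 eV
Step 2: Convert: (E-mu)*eV = 2.802e-19 J
Step 3: x = (E-mu)*eV/(kB*T) = 15.34
Step 4: f = 1/(exp(15.34)+1) = 2.169e-07

2.169e-07


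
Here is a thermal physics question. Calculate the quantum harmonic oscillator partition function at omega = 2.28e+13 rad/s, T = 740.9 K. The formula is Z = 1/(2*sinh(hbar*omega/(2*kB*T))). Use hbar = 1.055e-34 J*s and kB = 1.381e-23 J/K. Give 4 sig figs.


Step 1: Compute x = hbar*omega/(kB*T) = 1.055e-34*2.28e+13/(1.381e-23*740.9) = 0.2351
Step 2: x/2 = 0.1175
Step 3: sinh(x/2) = 0.1178
Step 4: Z = 1/(2*0.1178) = 4.244

4.244


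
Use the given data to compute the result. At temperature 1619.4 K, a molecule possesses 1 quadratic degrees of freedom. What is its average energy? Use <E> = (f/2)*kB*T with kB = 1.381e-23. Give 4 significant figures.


Step 1: f/2 = 1/2 = 0.5
Step 2: kB*T = 1.381e-23 * 1619.4 = 2.236e-20
Step 3: <E> = 0.5 * 2.236e-20 = 1.118e-20 J

1.118e-20


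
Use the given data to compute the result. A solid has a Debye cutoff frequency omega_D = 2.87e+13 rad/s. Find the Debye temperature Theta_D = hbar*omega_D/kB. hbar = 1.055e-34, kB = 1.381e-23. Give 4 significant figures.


Step 1: hbar*omega_D = 1.055e-34 * 2.87e+13 = 3.028e-21 J
Step 2: Theta_D = 3.028e-21 / 1.381e-23
Step 3: Theta_D = 219.3 K

219.3


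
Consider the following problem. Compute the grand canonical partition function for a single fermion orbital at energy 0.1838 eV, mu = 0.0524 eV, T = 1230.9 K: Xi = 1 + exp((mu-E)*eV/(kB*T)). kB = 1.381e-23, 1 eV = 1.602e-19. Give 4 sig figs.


Step 1: (mu - E) = 0.0524 - 0.1838 = -0.1314 eV
Step 2: x = (mu-E)*eV/(kB*T) = -0.1314*1.602e-19/(1.381e-23*1230.9) = -1.238
Step 3: exp(x) = 0.2899
Step 4: Xi = 1 + 0.2899 = 1.29

1.29


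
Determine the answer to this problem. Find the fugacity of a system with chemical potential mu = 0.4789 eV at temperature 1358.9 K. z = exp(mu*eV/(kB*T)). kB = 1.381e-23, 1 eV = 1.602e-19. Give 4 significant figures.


Step 1: Convert mu to Joules: 0.4789*1.602e-19 = 7.672e-20 J
Step 2: kB*T = 1.381e-23*1358.9 = 1.877e-20 J
Step 3: mu/(kB*T) = 4.088
Step 4: z = exp(4.088) = 59.63

59.63


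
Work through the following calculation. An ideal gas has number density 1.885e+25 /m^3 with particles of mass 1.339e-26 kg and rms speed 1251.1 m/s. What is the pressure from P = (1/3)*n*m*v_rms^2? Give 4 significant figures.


Step 1: v_rms^2 = 1251.1^2 = 1.565e+06
Step 2: n*m = 1.885e+25*1.339e-26 = 0.2524
Step 3: P = (1/3)*0.2524*1.565e+06 = 1.317e+05 Pa

1.317e+05


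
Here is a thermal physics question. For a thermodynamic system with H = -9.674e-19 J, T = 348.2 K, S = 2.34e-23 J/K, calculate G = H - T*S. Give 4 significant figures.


Step 1: T*S = 348.2 * 2.34e-23 = 8.148e-21 J
Step 2: G = H - T*S = -9.674e-19 - 8.148e-21
Step 3: G = -9.755e-19 J

-9.755e-19


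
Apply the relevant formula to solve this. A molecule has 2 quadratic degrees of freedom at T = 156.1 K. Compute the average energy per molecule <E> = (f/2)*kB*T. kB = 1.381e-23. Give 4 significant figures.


Step 1: f/2 = 2/2 = 1
Step 2: kB*T = 1.381e-23 * 156.1 = 2.156e-21
Step 3: <E> = 1 * 2.156e-21 = 2.156e-21 J

2.156e-21


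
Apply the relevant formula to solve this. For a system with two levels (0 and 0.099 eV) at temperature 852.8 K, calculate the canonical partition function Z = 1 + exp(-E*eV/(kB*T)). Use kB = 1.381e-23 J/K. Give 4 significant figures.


Step 1: Compute beta*E = E*eV/(kB*T) = 0.099*1.602e-19/(1.381e-23*852.8) = 1.347
Step 2: exp(-beta*E) = exp(-1.347) = 0.2601
Step 3: Z = 1 + 0.2601 = 1.26

1.26


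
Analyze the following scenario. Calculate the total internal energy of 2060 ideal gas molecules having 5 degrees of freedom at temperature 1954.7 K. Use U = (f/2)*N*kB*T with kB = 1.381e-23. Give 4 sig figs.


Step 1: f/2 = 5/2 = 2.5
Step 2: N*kB*T = 2060*1.381e-23*1954.7 = 5.561e-17
Step 3: U = 2.5 * 5.561e-17 = 1.39e-16 J

1.39e-16


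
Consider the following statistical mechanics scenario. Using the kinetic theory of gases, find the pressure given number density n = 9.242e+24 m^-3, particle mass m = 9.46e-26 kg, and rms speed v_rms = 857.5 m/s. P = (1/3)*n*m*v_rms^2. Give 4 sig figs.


Step 1: v_rms^2 = 857.5^2 = 7.353e+05
Step 2: n*m = 9.242e+24*9.46e-26 = 0.8743
Step 3: P = (1/3)*0.8743*7.353e+05 = 2.143e+05 Pa

2.143e+05


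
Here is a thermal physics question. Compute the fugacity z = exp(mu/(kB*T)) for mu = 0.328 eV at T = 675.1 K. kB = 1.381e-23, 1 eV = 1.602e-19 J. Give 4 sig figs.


Step 1: Convert mu to Joules: 0.328*1.602e-19 = 5.255e-20 J
Step 2: kB*T = 1.381e-23*675.1 = 9.323e-21 J
Step 3: mu/(kB*T) = 5.636
Step 4: z = exp(5.636) = 280.4

280.4


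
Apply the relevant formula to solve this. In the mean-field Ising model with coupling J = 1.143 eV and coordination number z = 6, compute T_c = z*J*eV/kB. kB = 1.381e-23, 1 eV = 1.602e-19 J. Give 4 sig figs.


Step 1: z*J = 6*1.143 = 6.858 eV
Step 2: Convert to Joules: 6.858*1.602e-19 = 1.099e-18 J
Step 3: T_c = 1.099e-18 / 1.381e-23 = 7.955e+04 K

7.955e+04


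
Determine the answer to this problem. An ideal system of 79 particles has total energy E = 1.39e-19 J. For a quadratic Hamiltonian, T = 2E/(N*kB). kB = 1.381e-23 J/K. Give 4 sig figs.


Step 1: Numerator = 2*E = 2*1.39e-19 = 2.78e-19 J
Step 2: Denominator = N*kB = 79*1.381e-23 = 1.091e-21
Step 3: T = 2.78e-19 / 1.091e-21 = 254.8 K

254.8


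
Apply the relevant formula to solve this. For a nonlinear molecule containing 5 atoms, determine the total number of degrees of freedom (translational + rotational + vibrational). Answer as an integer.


Step 1: Translational DOF = 3
Step 2: Rotational DOF (nonlinear) = 3
Step 3: Vibrational DOF = 3*5 - 6 = 9
Step 4: Total = 3 + 3 + 9 = 15

15


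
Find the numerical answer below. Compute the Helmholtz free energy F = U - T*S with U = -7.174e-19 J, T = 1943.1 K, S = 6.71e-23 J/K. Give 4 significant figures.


Step 1: T*S = 1943.1 * 6.71e-23 = 1.304e-19 J
Step 2: F = U - T*S = -7.174e-19 - 1.304e-19
Step 3: F = -8.478e-19 J

-8.478e-19


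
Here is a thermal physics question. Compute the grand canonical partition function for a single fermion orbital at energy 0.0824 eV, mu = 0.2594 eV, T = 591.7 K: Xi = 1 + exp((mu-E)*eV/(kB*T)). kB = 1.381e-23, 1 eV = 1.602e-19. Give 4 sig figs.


Step 1: (mu - E) = 0.2594 - 0.0824 = 0.177 eV
Step 2: x = (mu-E)*eV/(kB*T) = 0.177*1.602e-19/(1.381e-23*591.7) = 3.47
Step 3: exp(x) = 32.14
Step 4: Xi = 1 + 32.14 = 33.14

33.14


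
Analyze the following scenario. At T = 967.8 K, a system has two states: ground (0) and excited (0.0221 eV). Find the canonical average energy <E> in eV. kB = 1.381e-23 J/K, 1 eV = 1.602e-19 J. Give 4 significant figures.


Step 1: beta*E = 0.0221*1.602e-19/(1.381e-23*967.8) = 0.2649
Step 2: exp(-beta*E) = 0.7673
Step 3: <E> = 0.0221*0.7673/(1+0.7673) = 0.009595 eV

0.009595


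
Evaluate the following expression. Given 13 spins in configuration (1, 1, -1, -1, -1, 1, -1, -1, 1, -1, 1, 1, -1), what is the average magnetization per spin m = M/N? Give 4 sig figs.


Step 1: Count up spins (+1): 6, down spins (-1): 7
Step 2: Total magnetization M = 6 - 7 = -1
Step 3: m = M/N = -1/13 = -0.07692

-0.07692


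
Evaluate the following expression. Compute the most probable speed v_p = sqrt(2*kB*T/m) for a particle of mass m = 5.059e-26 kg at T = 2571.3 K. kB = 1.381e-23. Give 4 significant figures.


Step 1: Numerator = 2*kB*T = 2*1.381e-23*2571.3 = 7.102e-20
Step 2: Ratio = 7.102e-20 / 5.059e-26 = 1.404e+06
Step 3: v_p = sqrt(1.404e+06) = 1185 m/s

1185


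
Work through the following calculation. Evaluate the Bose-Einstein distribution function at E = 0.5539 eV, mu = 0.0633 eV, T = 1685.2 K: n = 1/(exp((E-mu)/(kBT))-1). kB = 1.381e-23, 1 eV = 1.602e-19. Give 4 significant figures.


Step 1: (E - mu) = 0.4906 eV
Step 2: x = (E-mu)*eV/(kB*T) = 0.4906*1.602e-19/(1.381e-23*1685.2) = 3.377
Step 3: exp(x) = 29.29
Step 4: n = 1/(exp(x)-1) = 0.03535

0.03535


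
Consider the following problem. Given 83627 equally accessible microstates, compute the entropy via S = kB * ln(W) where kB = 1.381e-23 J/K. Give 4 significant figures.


Step 1: ln(W) = ln(83627) = 11.33
Step 2: S = kB * ln(W) = 1.381e-23 * 11.33
Step 3: S = 1.565e-22 J/K

1.565e-22


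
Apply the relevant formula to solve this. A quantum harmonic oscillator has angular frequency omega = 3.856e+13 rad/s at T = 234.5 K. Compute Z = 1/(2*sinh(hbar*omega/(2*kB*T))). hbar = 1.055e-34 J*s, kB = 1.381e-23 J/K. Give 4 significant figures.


Step 1: Compute x = hbar*omega/(kB*T) = 1.055e-34*3.856e+13/(1.381e-23*234.5) = 1.256
Step 2: x/2 = 0.6281
Step 3: sinh(x/2) = 0.6702
Step 4: Z = 1/(2*0.6702) = 0.746

0.746


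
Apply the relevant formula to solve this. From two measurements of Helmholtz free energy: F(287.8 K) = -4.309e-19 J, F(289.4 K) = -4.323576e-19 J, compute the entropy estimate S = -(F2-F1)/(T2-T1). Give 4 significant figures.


Step 1: dF = F2 - F1 = -4.323576e-19 - (-4.309e-19) = -1.4576e-21 J
Step 2: dT = T2 - T1 = 289.4 - 287.8 = 1.6 K
Step 3: S = -dF/dT = -(-1.4576e-21)/1.6 = 9.11e-22 J/K

9.11e-22


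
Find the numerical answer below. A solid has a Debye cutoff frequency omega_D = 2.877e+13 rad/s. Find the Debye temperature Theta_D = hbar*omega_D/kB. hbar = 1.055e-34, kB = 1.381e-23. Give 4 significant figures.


Step 1: hbar*omega_D = 1.055e-34 * 2.877e+13 = 3.035e-21 J
Step 2: Theta_D = 3.035e-21 / 1.381e-23
Step 3: Theta_D = 219.8 K

219.8


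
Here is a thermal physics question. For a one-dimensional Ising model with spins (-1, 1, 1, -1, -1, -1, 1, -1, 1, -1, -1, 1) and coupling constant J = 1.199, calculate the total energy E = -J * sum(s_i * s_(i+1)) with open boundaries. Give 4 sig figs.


Step 1: Nearest-neighbor products: -1, 1, -1, 1, 1, -1, -1, -1, -1, 1, -1
Step 2: Sum of products = -3
Step 3: E = -1.199 * -3 = 3.597

3.597


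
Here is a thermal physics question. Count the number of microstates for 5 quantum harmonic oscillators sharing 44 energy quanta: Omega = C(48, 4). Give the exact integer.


Step 1: Use binomial coefficient C(48, 4)
Step 2: Numerator = 48! / 44!
Step 3: Denominator = 4!
Step 4: Omega = 194580

194580


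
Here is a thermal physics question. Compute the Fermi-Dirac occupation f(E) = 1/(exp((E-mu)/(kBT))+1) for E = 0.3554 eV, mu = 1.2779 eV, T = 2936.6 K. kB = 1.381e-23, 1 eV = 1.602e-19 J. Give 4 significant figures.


Step 1: (E - mu) = 0.3554 - 1.2779 = -0.9225 eV
Step 2: Convert: (E-mu)*eV = -1.478e-19 J
Step 3: x = (E-mu)*eV/(kB*T) = -3.644
Step 4: f = 1/(exp(-3.644)+1) = 0.9745

0.9745


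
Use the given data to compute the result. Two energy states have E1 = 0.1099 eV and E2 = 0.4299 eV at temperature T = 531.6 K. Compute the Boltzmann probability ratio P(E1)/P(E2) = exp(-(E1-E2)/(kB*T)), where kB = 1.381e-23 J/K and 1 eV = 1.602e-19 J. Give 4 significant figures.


Step 1: Compute energy difference dE = E1 - E2 = 0.1099 - 0.4299 = -0.32 eV
Step 2: Convert to Joules: dE_J = -0.32 * 1.602e-19 = -5.126e-20 J
Step 3: Compute exponent = -dE_J / (kB * T) = -(-5.126e-20) / (1.381e-23 * 531.6) = 6.983
Step 4: P(E1)/P(E2) = exp(6.983) = 1078

1078


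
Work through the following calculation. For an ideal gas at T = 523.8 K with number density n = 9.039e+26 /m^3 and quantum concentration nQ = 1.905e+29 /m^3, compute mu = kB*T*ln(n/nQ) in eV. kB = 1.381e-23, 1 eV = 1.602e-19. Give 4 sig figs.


Step 1: n/nQ = 9.039e+26/1.905e+29 = 0.004745
Step 2: ln(n/nQ) = -5.351
Step 3: mu = kB*T*ln(n/nQ) = 7.234e-21*-5.351 = -3.871e-20 J
Step 4: Convert to eV: -3.871e-20/1.602e-19 = -0.2416 eV

-0.2416


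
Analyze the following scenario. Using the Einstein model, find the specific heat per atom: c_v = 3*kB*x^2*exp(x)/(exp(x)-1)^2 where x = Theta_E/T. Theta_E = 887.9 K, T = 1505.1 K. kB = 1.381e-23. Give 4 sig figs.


Step 1: x = Theta_E/T = 887.9/1505.1 = 0.5899
Step 2: x^2 = 0.348
Step 3: exp(x) = 1.804
Step 4: c_v = 3*1.381e-23*0.348*1.804/(1.804-1)^2 = 4.025e-23

4.025e-23


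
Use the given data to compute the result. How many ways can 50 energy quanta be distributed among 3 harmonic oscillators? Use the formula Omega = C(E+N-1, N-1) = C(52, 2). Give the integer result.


Step 1: Use binomial coefficient C(52, 2)
Step 2: Numerator = 52! / 50!
Step 3: Denominator = 2!
Step 4: Omega = 1326

1326


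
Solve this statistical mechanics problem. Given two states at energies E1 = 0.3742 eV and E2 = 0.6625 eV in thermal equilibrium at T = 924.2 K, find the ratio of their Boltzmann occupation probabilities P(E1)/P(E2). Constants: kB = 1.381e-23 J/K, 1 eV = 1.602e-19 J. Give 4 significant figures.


Step 1: Compute energy difference dE = E1 - E2 = 0.3742 - 0.6625 = -0.2883 eV
Step 2: Convert to Joules: dE_J = -0.2883 * 1.602e-19 = -4.619e-20 J
Step 3: Compute exponent = -dE_J / (kB * T) = -(-4.619e-20) / (1.381e-23 * 924.2) = 3.619
Step 4: P(E1)/P(E2) = exp(3.619) = 37.29

37.29


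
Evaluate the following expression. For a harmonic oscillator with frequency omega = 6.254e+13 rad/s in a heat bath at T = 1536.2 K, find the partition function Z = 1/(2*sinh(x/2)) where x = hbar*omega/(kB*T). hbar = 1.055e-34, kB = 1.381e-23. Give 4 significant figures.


Step 1: Compute x = hbar*omega/(kB*T) = 1.055e-34*6.254e+13/(1.381e-23*1536.2) = 0.311
Step 2: x/2 = 0.1555
Step 3: sinh(x/2) = 0.1561
Step 4: Z = 1/(2*0.1561) = 3.202

3.202


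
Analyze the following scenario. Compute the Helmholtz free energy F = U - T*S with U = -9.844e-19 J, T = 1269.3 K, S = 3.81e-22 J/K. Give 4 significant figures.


Step 1: T*S = 1269.3 * 3.81e-22 = 4.836e-19 J
Step 2: F = U - T*S = -9.844e-19 - 4.836e-19
Step 3: F = -1.468e-18 J

-1.468e-18


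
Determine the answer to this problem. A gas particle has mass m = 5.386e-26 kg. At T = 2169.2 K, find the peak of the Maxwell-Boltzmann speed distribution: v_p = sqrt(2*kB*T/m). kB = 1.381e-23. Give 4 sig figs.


Step 1: Numerator = 2*kB*T = 2*1.381e-23*2169.2 = 5.991e-20
Step 2: Ratio = 5.991e-20 / 5.386e-26 = 1.112e+06
Step 3: v_p = sqrt(1.112e+06) = 1055 m/s

1055


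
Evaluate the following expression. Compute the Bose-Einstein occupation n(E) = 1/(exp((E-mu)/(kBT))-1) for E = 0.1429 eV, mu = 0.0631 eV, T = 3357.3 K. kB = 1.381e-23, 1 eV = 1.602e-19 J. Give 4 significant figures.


Step 1: (E - mu) = 0.0798 eV
Step 2: x = (E-mu)*eV/(kB*T) = 0.0798*1.602e-19/(1.381e-23*3357.3) = 0.2757
Step 3: exp(x) = 1.317
Step 4: n = 1/(exp(x)-1) = 3.15

3.15


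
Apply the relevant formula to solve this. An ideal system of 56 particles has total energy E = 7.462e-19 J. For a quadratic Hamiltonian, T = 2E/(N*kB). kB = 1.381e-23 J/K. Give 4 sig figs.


Step 1: Numerator = 2*E = 2*7.462e-19 = 1.492e-18 J
Step 2: Denominator = N*kB = 56*1.381e-23 = 7.734e-22
Step 3: T = 1.492e-18 / 7.734e-22 = 1930 K

1930


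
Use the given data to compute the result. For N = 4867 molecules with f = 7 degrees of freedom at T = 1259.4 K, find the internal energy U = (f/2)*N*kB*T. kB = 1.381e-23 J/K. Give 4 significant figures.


Step 1: f/2 = 7/2 = 3.5
Step 2: N*kB*T = 4867*1.381e-23*1259.4 = 8.465e-17
Step 3: U = 3.5 * 8.465e-17 = 2.963e-16 J

2.963e-16


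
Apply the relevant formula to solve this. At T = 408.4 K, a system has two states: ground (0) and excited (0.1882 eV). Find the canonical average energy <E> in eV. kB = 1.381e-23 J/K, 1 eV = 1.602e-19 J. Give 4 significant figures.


Step 1: beta*E = 0.1882*1.602e-19/(1.381e-23*408.4) = 5.346
Step 2: exp(-beta*E) = 0.004769
Step 3: <E> = 0.1882*0.004769/(1+0.004769) = 0.0008932 eV

0.0008932


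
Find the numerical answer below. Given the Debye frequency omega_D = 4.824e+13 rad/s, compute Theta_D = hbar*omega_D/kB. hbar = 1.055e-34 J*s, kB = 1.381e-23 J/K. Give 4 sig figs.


Step 1: hbar*omega_D = 1.055e-34 * 4.824e+13 = 5.089e-21 J
Step 2: Theta_D = 5.089e-21 / 1.381e-23
Step 3: Theta_D = 368.5 K

368.5


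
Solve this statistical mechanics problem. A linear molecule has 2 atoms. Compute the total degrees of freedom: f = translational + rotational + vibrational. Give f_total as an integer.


Step 1: Translational DOF = 3
Step 2: Rotational DOF (linear) = 2
Step 3: Vibrational DOF = 3*2 - 5 = 1
Step 4: Total = 3 + 2 + 1 = 6

6


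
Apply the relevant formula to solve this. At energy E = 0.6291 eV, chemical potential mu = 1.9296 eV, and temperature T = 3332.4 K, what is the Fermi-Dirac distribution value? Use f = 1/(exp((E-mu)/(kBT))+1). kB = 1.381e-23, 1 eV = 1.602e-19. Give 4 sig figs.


Step 1: (E - mu) = 0.6291 - 1.9296 = -1.3 eV
Step 2: Convert: (E-mu)*eV = -2.083e-19 J
Step 3: x = (E-mu)*eV/(kB*T) = -4.527
Step 4: f = 1/(exp(-4.527)+1) = 0.9893

0.9893


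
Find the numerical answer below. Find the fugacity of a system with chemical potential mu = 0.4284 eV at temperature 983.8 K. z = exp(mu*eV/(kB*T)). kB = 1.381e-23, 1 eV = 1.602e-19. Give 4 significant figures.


Step 1: Convert mu to Joules: 0.4284*1.602e-19 = 6.863e-20 J
Step 2: kB*T = 1.381e-23*983.8 = 1.359e-20 J
Step 3: mu/(kB*T) = 5.051
Step 4: z = exp(5.051) = 156.2

156.2


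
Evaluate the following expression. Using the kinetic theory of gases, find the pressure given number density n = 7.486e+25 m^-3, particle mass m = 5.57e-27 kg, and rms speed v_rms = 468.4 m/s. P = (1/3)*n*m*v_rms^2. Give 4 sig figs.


Step 1: v_rms^2 = 468.4^2 = 2.194e+05
Step 2: n*m = 7.486e+25*5.57e-27 = 0.417
Step 3: P = (1/3)*0.417*2.194e+05 = 3.049e+04 Pa

3.049e+04


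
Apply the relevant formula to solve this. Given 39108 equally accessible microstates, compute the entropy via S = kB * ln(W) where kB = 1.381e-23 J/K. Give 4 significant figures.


Step 1: ln(W) = ln(39108) = 10.57
Step 2: S = kB * ln(W) = 1.381e-23 * 10.57
Step 3: S = 1.46e-22 J/K

1.46e-22


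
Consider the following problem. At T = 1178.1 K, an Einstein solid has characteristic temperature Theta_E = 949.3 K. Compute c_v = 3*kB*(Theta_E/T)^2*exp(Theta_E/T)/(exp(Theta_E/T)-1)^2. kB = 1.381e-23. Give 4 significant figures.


Step 1: x = Theta_E/T = 949.3/1178.1 = 0.8058
Step 2: x^2 = 0.6493
Step 3: exp(x) = 2.238
Step 4: c_v = 3*1.381e-23*0.6493*2.238/(2.238-1)^2 = 3.926e-23

3.926e-23


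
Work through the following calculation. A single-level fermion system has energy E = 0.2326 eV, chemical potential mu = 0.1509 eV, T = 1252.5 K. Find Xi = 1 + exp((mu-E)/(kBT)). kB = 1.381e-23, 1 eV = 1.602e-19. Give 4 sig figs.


Step 1: (mu - E) = 0.1509 - 0.2326 = -0.0817 eV
Step 2: x = (mu-E)*eV/(kB*T) = -0.0817*1.602e-19/(1.381e-23*1252.5) = -0.7567
Step 3: exp(x) = 0.4692
Step 4: Xi = 1 + 0.4692 = 1.469

1.469


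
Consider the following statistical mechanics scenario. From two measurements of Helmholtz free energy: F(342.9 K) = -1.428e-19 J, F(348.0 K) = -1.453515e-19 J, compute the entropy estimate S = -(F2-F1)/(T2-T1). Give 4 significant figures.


Step 1: dF = F2 - F1 = -1.453515e-19 - (-1.428e-19) = -2.5515e-21 J
Step 2: dT = T2 - T1 = 348.0 - 342.9 = 5.1 K
Step 3: S = -dF/dT = -(-2.5515e-21)/5.1 = 5.003e-22 J/K

5.003e-22


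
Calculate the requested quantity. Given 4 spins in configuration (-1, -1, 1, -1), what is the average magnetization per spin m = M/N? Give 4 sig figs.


Step 1: Count up spins (+1): 1, down spins (-1): 3
Step 2: Total magnetization M = 1 - 3 = -2
Step 3: m = M/N = -2/4 = -0.5

-0.5


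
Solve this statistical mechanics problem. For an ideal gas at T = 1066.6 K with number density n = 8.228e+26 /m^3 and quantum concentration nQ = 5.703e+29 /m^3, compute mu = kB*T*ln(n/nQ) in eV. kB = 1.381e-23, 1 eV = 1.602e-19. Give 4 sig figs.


Step 1: n/nQ = 8.228e+26/5.703e+29 = 0.001443
Step 2: ln(n/nQ) = -6.541
Step 3: mu = kB*T*ln(n/nQ) = 1.473e-20*-6.541 = -9.635e-20 J
Step 4: Convert to eV: -9.635e-20/1.602e-19 = -0.6014 eV

-0.6014


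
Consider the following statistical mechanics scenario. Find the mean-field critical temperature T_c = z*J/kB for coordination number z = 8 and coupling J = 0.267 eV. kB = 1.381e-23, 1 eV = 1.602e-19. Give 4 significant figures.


Step 1: z*J = 8*0.267 = 2.136 eV
Step 2: Convert to Joules: 2.136*1.602e-19 = 3.422e-19 J
Step 3: T_c = 3.422e-19 / 1.381e-23 = 2.478e+04 K

2.478e+04


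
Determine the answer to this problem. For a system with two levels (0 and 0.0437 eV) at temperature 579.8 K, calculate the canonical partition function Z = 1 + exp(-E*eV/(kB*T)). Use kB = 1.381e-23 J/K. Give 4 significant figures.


Step 1: Compute beta*E = E*eV/(kB*T) = 0.0437*1.602e-19/(1.381e-23*579.8) = 0.8743
Step 2: exp(-beta*E) = exp(-0.8743) = 0.4171
Step 3: Z = 1 + 0.4171 = 1.417

1.417


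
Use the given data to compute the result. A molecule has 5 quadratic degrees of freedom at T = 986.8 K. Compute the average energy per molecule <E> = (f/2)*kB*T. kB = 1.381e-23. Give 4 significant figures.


Step 1: f/2 = 5/2 = 2.5
Step 2: kB*T = 1.381e-23 * 986.8 = 1.363e-20
Step 3: <E> = 2.5 * 1.363e-20 = 3.407e-20 J

3.407e-20


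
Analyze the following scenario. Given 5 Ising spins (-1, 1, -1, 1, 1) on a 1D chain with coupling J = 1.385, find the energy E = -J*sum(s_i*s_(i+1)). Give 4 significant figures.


Step 1: Nearest-neighbor products: -1, -1, -1, 1
Step 2: Sum of products = -2
Step 3: E = -1.385 * -2 = 2.77

2.77


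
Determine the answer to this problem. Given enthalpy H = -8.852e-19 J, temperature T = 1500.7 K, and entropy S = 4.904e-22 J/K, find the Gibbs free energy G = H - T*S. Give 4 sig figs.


Step 1: T*S = 1500.7 * 4.904e-22 = 7.359e-19 J
Step 2: G = H - T*S = -8.852e-19 - 7.359e-19
Step 3: G = -1.621e-18 J

-1.621e-18


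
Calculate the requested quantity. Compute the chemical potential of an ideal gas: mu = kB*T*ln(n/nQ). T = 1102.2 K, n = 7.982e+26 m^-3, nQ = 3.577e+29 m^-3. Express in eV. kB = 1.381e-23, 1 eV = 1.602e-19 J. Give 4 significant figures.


Step 1: n/nQ = 7.982e+26/3.577e+29 = 0.002231
Step 2: ln(n/nQ) = -6.105
Step 3: mu = kB*T*ln(n/nQ) = 1.522e-20*-6.105 = -9.293e-20 J
Step 4: Convert to eV: -9.293e-20/1.602e-19 = -0.5801 eV

-0.5801


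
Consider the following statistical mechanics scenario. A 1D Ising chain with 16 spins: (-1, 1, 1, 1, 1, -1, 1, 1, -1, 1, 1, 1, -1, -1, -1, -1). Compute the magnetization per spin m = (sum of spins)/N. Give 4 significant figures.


Step 1: Count up spins (+1): 9, down spins (-1): 7
Step 2: Total magnetization M = 9 - 7 = 2
Step 3: m = M/N = 2/16 = 0.125

0.125


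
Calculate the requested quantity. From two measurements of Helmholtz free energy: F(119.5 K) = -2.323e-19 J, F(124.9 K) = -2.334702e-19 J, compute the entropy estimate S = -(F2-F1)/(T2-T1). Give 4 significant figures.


Step 1: dF = F2 - F1 = -2.334702e-19 - (-2.323e-19) = -1.1702e-21 J
Step 2: dT = T2 - T1 = 124.9 - 119.5 = 5.4 K
Step 3: S = -dF/dT = -(-1.1702e-21)/5.4 = 2.167e-22 J/K

2.167e-22


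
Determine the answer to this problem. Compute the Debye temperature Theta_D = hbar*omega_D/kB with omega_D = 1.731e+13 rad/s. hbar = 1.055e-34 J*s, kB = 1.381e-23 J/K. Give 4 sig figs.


Step 1: hbar*omega_D = 1.055e-34 * 1.731e+13 = 1.826e-21 J
Step 2: Theta_D = 1.826e-21 / 1.381e-23
Step 3: Theta_D = 132.2 K

132.2


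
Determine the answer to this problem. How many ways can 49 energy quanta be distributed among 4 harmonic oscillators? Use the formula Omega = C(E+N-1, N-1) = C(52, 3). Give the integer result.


Step 1: Use binomial coefficient C(52, 3)
Step 2: Numerator = 52! / 49!
Step 3: Denominator = 3!
Step 4: Omega = 22100

22100


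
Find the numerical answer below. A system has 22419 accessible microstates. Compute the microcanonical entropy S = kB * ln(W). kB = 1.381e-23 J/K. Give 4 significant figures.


Step 1: ln(W) = ln(22419) = 10.02
Step 2: S = kB * ln(W) = 1.381e-23 * 10.02
Step 3: S = 1.383e-22 J/K

1.383e-22


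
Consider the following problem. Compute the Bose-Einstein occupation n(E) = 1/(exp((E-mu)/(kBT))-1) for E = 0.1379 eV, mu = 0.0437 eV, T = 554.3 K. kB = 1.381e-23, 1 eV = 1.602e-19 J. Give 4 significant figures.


Step 1: (E - mu) = 0.0942 eV
Step 2: x = (E-mu)*eV/(kB*T) = 0.0942*1.602e-19/(1.381e-23*554.3) = 1.971
Step 3: exp(x) = 7.181
Step 4: n = 1/(exp(x)-1) = 0.1618

0.1618


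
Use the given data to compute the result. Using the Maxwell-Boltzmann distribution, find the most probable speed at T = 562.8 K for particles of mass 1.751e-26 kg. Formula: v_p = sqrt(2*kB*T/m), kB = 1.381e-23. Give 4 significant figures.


Step 1: Numerator = 2*kB*T = 2*1.381e-23*562.8 = 1.554e-20
Step 2: Ratio = 1.554e-20 / 1.751e-26 = 8.878e+05
Step 3: v_p = sqrt(8.878e+05) = 942.2 m/s

942.2


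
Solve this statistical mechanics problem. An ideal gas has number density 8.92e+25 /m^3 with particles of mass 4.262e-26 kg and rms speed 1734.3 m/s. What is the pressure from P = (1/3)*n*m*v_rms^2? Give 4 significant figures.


Step 1: v_rms^2 = 1734.3^2 = 3.008e+06
Step 2: n*m = 8.92e+25*4.262e-26 = 3.802
Step 3: P = (1/3)*3.802*3.008e+06 = 3.812e+06 Pa

3.812e+06


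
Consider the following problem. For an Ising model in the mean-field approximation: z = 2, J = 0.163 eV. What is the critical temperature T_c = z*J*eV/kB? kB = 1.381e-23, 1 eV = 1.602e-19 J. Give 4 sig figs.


Step 1: z*J = 2*0.163 = 0.326 eV
Step 2: Convert to Joules: 0.326*1.602e-19 = 5.223e-20 J
Step 3: T_c = 5.223e-20 / 1.381e-23 = 3782 K

3782


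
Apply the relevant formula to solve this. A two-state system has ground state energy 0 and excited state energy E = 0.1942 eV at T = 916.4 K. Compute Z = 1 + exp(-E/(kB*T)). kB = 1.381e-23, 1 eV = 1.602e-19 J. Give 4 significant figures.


Step 1: Compute beta*E = E*eV/(kB*T) = 0.1942*1.602e-19/(1.381e-23*916.4) = 2.458
Step 2: exp(-beta*E) = exp(-2.458) = 0.08558
Step 3: Z = 1 + 0.08558 = 1.086

1.086


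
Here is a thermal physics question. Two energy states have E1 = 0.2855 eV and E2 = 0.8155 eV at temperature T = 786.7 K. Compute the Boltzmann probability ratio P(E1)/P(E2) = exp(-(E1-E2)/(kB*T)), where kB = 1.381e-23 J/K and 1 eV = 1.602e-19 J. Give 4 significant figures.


Step 1: Compute energy difference dE = E1 - E2 = 0.2855 - 0.8155 = -0.53 eV
Step 2: Convert to Joules: dE_J = -0.53 * 1.602e-19 = -8.491e-20 J
Step 3: Compute exponent = -dE_J / (kB * T) = -(-8.491e-20) / (1.381e-23 * 786.7) = 7.815
Step 4: P(E1)/P(E2) = exp(7.815) = 2478

2478


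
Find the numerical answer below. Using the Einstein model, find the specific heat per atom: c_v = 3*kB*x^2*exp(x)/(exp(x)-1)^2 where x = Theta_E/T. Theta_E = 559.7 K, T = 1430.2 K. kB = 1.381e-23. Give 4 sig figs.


Step 1: x = Theta_E/T = 559.7/1430.2 = 0.3913
Step 2: x^2 = 0.1532
Step 3: exp(x) = 1.479
Step 4: c_v = 3*1.381e-23*0.1532*1.479/(1.479-1)^2 = 4.091e-23

4.091e-23


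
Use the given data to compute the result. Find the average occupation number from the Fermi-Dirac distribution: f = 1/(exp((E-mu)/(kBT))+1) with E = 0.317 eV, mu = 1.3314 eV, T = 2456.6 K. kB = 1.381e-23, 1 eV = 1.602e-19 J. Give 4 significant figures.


Step 1: (E - mu) = 0.317 - 1.3314 = -1.014 eV
Step 2: Convert: (E-mu)*eV = -1.625e-19 J
Step 3: x = (E-mu)*eV/(kB*T) = -4.79
Step 4: f = 1/(exp(-4.79)+1) = 0.9918

0.9918


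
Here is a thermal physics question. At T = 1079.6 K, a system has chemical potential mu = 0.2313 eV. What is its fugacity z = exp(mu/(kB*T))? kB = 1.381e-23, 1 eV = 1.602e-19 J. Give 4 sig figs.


Step 1: Convert mu to Joules: 0.2313*1.602e-19 = 3.705e-20 J
Step 2: kB*T = 1.381e-23*1079.6 = 1.491e-20 J
Step 3: mu/(kB*T) = 2.485
Step 4: z = exp(2.485) = 12

12


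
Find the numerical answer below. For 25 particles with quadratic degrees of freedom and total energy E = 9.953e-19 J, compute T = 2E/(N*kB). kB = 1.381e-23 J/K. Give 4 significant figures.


Step 1: Numerator = 2*E = 2*9.953e-19 = 1.991e-18 J
Step 2: Denominator = N*kB = 25*1.381e-23 = 3.452e-22
Step 3: T = 1.991e-18 / 3.452e-22 = 5766 K

5766


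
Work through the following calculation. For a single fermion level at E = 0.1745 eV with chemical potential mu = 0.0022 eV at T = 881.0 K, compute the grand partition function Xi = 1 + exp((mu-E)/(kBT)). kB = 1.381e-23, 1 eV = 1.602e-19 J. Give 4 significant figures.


Step 1: (mu - E) = 0.0022 - 0.1745 = -0.1723 eV
Step 2: x = (mu-E)*eV/(kB*T) = -0.1723*1.602e-19/(1.381e-23*881.0) = -2.269
Step 3: exp(x) = 0.1034
Step 4: Xi = 1 + 0.1034 = 1.103

1.103


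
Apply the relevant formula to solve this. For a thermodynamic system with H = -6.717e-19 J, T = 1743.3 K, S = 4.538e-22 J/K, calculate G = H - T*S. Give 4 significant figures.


Step 1: T*S = 1743.3 * 4.538e-22 = 7.911e-19 J
Step 2: G = H - T*S = -6.717e-19 - 7.911e-19
Step 3: G = -1.463e-18 J

-1.463e-18


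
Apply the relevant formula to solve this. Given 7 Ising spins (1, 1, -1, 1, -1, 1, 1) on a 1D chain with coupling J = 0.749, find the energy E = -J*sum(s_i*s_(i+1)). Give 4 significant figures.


Step 1: Nearest-neighbor products: 1, -1, -1, -1, -1, 1
Step 2: Sum of products = -2
Step 3: E = -0.749 * -2 = 1.498

1.498


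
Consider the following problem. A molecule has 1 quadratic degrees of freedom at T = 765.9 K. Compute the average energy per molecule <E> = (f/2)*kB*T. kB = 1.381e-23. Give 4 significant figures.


Step 1: f/2 = 1/2 = 0.5
Step 2: kB*T = 1.381e-23 * 765.9 = 1.058e-20
Step 3: <E> = 0.5 * 1.058e-20 = 5.289e-21 J

5.289e-21


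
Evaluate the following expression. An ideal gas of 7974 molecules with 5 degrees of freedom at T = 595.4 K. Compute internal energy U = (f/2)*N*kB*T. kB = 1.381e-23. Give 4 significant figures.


Step 1: f/2 = 5/2 = 2.5
Step 2: N*kB*T = 7974*1.381e-23*595.4 = 6.557e-17
Step 3: U = 2.5 * 6.557e-17 = 1.639e-16 J

1.639e-16


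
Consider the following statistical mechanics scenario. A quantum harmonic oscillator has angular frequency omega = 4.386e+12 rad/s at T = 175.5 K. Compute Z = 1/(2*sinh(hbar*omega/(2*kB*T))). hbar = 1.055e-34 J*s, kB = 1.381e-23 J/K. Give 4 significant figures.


Step 1: Compute x = hbar*omega/(kB*T) = 1.055e-34*4.386e+12/(1.381e-23*175.5) = 0.1909
Step 2: x/2 = 0.09546
Step 3: sinh(x/2) = 0.0956
Step 4: Z = 1/(2*0.0956) = 5.23

5.23


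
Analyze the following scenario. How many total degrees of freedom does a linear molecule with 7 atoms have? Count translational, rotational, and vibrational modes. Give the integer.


Step 1: Translational DOF = 3
Step 2: Rotational DOF (linear) = 2
Step 3: Vibrational DOF = 3*7 - 5 = 16
Step 4: Total = 3 + 2 + 16 = 21

21


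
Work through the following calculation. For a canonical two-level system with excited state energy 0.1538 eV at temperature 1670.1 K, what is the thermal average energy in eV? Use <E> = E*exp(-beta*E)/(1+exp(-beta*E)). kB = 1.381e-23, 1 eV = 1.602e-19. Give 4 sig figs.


Step 1: beta*E = 0.1538*1.602e-19/(1.381e-23*1670.1) = 1.068
Step 2: exp(-beta*E) = 0.3436
Step 3: <E> = 0.1538*0.3436/(1+0.3436) = 0.03933 eV

0.03933


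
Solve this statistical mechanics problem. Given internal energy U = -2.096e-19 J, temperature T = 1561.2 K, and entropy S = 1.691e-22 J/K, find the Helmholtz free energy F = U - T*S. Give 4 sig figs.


Step 1: T*S = 1561.2 * 1.691e-22 = 2.64e-19 J
Step 2: F = U - T*S = -2.096e-19 - 2.64e-19
Step 3: F = -4.736e-19 J

-4.736e-19


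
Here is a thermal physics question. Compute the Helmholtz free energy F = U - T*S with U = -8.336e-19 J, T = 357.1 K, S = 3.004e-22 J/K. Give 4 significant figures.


Step 1: T*S = 357.1 * 3.004e-22 = 1.073e-19 J
Step 2: F = U - T*S = -8.336e-19 - 1.073e-19
Step 3: F = -9.409e-19 J

-9.409e-19


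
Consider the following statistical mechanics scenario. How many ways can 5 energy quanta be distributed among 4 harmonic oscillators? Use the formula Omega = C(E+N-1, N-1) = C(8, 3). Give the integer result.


Step 1: Use binomial coefficient C(8, 3)
Step 2: Numerator = 8! / 5!
Step 3: Denominator = 3!
Step 4: Omega = 56

56


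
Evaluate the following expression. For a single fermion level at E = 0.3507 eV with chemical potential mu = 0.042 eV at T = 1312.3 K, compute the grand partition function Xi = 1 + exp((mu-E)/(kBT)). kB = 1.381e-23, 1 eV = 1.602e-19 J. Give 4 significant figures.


Step 1: (mu - E) = 0.042 - 0.3507 = -0.3087 eV
Step 2: x = (mu-E)*eV/(kB*T) = -0.3087*1.602e-19/(1.381e-23*1312.3) = -2.729
Step 3: exp(x) = 0.0653
Step 4: Xi = 1 + 0.0653 = 1.065

1.065


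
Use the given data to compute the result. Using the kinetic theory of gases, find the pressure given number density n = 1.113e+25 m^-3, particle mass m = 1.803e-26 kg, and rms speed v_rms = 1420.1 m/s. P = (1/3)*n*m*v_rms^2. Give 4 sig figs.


Step 1: v_rms^2 = 1420.1^2 = 2.017e+06
Step 2: n*m = 1.113e+25*1.803e-26 = 0.2007
Step 3: P = (1/3)*0.2007*2.017e+06 = 1.349e+05 Pa

1.349e+05


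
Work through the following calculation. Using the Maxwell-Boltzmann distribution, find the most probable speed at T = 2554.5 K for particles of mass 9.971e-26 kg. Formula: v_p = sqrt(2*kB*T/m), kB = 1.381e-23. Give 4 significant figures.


Step 1: Numerator = 2*kB*T = 2*1.381e-23*2554.5 = 7.056e-20
Step 2: Ratio = 7.056e-20 / 9.971e-26 = 7.076e+05
Step 3: v_p = sqrt(7.076e+05) = 841.2 m/s

841.2
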